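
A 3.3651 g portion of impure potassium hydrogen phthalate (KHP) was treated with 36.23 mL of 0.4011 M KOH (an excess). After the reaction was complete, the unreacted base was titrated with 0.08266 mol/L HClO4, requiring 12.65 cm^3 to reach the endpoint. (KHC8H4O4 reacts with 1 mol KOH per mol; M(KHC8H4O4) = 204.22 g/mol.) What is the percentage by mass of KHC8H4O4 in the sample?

Total n(KOH) added = 0.4011 x 0.03623 = 0.01453 mol.
n(HClO4) used = 0.08266 x 0.01265 = 0.001046 mol, which equals the excess n(KOH).
So n(KOH) consumed by the sample = 0.01453 - 0.001046 = 0.01349 mol.
n(KHC8H4O4) = 0.01349 / 1 = 0.01349 mol.
mass KHC8H4O4 = 0.01349 x 204.22 = 2.754 g, so %KHC8H4O4 = 2.754/3.3651 x 100 = 81.8%.

81.8%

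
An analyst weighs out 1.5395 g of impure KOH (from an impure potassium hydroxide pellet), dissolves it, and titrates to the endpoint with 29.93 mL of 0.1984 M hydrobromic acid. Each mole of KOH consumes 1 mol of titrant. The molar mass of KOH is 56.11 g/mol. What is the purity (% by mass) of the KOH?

n(HBr) = 0.1984 x 0.02993 = 0.005938 mol.
n(KOH) = 0.005938 / 1 = 0.005938 mol.
mass of KOH = 0.005938 x 56.11 = 0.3332 g.
% purity = 0.3332 / 1.5395 x 100 = 21.6%.

21.6%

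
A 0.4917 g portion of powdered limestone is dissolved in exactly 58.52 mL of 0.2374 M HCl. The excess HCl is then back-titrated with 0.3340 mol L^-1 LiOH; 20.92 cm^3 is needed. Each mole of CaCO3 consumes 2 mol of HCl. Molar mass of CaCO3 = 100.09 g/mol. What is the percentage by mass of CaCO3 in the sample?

70.3%

Total n(HCl) added = 0.2374 x 0.05852 = 0.01389 mol.
n(LiOH) used = 0.3340 x 0.02092 = 0.006987 mol, which equals the excess n(HCl).
So n(HCl) consumed by the sample = 0.01389 - 0.006987 = 0.006905 mol.
n(CaCO3) = 0.006905 / 2 = 0.003453 mol.
mass CaCO3 = 0.003453 x 100.09 = 0.3456 g, so %CaCO3 = 0.3456/0.4917 x 100 = 70.3%.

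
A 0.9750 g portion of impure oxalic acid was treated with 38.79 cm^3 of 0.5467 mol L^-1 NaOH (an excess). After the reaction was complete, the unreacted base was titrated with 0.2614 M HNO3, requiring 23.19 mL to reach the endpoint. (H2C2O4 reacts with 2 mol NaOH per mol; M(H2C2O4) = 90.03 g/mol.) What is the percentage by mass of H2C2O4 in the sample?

Total n(NaOH) added = 0.5467 x 0.03879 = 0.02121 mol.
n(HNO3) used = 0.2614 x 0.02319 = 0.006062 mol, which equals the excess n(NaOH).
So n(NaOH) consumed by the sample = 0.02121 - 0.006062 = 0.01514 mol.
n(H2C2O4) = 0.01514 / 2 = 0.007572 mol.
mass H2C2O4 = 0.007572 x 90.03 = 0.6817 g, so %H2C2O4 = 0.6817/0.9750 x 100 = 69.9%.

69.9%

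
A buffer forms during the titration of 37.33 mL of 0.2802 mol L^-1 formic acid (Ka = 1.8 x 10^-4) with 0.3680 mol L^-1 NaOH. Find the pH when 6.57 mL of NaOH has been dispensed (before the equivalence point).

3.22

Initial n(HCOOH) = 0.2802 x 0.03733 = 0.01046 mol.
n(NaOH) added = 0.3680 x 0.006570 = 0.002418 mol, converting that many moles of HCOOH to HCOO-.
Remaining n(HCOOH) = 0.008042 mol; n(HCOO-) = 0.002418 mol.
By Henderson-Hasselbalch, pH = pKa + log([A^-]/[HA]) = 3.74 + log(0.002418/0.008042) = 3.74 + (-0.52) = 3.22.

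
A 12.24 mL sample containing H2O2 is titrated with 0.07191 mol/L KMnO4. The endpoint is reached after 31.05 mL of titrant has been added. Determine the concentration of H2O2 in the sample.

n(KMnO4) = 0.07191 x 0.03105 = 0.002233 mol.
From the balanced equation, 2 mol KMnO4 reacts with 5 mol H2O2, so n(H2O2) = 0.002233 x 5/2 = 0.005582 mol.
[H2O2] = 0.005582 / 0.01224 L = 0.456 M.

0.456 M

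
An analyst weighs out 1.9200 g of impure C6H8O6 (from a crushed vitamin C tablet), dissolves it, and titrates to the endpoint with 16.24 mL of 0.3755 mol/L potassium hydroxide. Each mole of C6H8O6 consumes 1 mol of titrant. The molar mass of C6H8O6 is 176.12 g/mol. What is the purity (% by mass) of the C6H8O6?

55.9%

n(KOH) = 0.3755 x 0.01624 = 0.006098 mol.
n(C6H8O6) = 0.006098 / 1 = 0.006098 mol.
mass of C6H8O6 = 0.006098 x 176.12 = 1.074 g.
% purity = 1.074 / 1.9200 x 100 = 55.9%.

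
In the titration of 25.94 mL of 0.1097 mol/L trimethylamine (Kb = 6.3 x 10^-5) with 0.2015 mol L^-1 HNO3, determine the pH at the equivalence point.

5.47

n((CH3)3N) = 0.1097 x 0.02594 = 0.002846 mol; V(HNO3) at equivalence = 0.002846/0.2015 = 0.01412 L.
At equivalence the base is fully converted to (CH3)3NH+; total volume = 0.04006 L, so [(CH3)3NH+] = 0.002846/0.04006 = 0.07103 M.
Ka((CH3)3NH+) = Kw/Kb = 1.0e-14 / 6.3 x 10^-5 = 1.59e-10.
[H^+] = sqrt(Ka x [(CH3)3NH+]) = sqrt(1.59e-10 x 0.07103) = 3.36e-6 M.
pH = -log(3.36e-6) = 5.47.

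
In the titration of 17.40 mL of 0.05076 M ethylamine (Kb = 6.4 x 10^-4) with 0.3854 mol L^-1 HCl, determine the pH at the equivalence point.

n(C2H5NH2) = 0.05076 x 0.01740 = 0.0008832 mol; V(HCl) at equivalence = 0.0008832/0.3854 = 0.002292 L.
At equivalence the base is fully converted to C2H5NH3+; total volume = 0.01969 L, so [C2H5NH3+] = 0.0008832/0.01969 = 0.04485 M.
Ka(C2H5NH3+) = Kw/Kb = 1.0e-14 / 6.4 x 10^-4 = 1.56e-11.
[H^+] = sqrt(Ka x [C2H5NH3+]) = sqrt(1.56e-11 x 0.04485) = 8.37e-7 M.
pH = -log(8.37e-7) = 6.08.

6.08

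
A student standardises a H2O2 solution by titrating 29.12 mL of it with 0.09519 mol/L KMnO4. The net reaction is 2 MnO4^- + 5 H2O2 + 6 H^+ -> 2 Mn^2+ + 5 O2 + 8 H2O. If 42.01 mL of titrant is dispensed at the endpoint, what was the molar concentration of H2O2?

0.343 M

n(KMnO4) = 0.09519 x 0.04201 = 0.003999 mol.
From the balanced equation, 2 mol KMnO4 reacts with 5 mol H2O2, so n(H2O2) = 0.003999 x 5/2 = 0.009997 mol.
[H2O2] = 0.009997 / 0.02912 L = 0.343 M.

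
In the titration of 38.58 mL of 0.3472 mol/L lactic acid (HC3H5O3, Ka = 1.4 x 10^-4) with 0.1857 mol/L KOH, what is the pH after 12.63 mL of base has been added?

3.18

Initial n(HC3H5O3) = 0.3472 x 0.03858 = 0.01339 mol.
n(KOH) added = 0.1857 x 0.01263 = 0.002345 mol, converting that many moles of HC3H5O3 to C3H5O3-.
Remaining n(HC3H5O3) = 0.01105 mol; n(C3H5O3-) = 0.002345 mol.
By Henderson-Hasselbalch, pH = pKa + log([A^-]/[HA]) = 3.85 + log(0.002345/0.01105) = 3.85 + (-0.67) = 3.18.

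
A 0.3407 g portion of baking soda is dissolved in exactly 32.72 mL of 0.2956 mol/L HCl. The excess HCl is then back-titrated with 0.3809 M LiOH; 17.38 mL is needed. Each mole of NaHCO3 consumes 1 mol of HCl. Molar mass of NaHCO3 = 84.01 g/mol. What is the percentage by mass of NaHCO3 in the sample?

Total n(HCl) added = 0.2956 x 0.03272 = 0.009672 mol.
n(LiOH) used = 0.3809 x 0.01738 = 0.006620 mol, which equals the excess n(HCl).
So n(HCl) consumed by the sample = 0.009672 - 0.006620 = 0.003052 mol.
n(NaHCO3) = 0.003052 / 1 = 0.003052 mol.
mass NaHCO3 = 0.003052 x 84.01 = 0.2564 g, so %NaHCO3 = 0.2564/0.3407 x 100 = 75.3%.

75.3%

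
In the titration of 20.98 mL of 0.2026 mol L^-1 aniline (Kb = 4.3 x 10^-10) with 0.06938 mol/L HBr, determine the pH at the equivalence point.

n(C6H5NH2) = 0.2026 x 0.02098 = 0.004251 mol; V(HBr) at equivalence = 0.004251/0.06938 = 0.06126 L.
At equivalence the base is fully converted to C6H5NH3+; total volume = 0.08224 L, so [C6H5NH3+] = 0.004251/0.08224 = 0.05168 M.
Ka(C6H5NH3+) = Kw/Kb = 1.0e-14 / 4.3 x 10^-10 = 2.33e-5.
[H^+] = sqrt(Ka x [C6H5NH3+]) = sqrt(2.33e-5 x 0.05168) = 0.00110 M.
pH = -log(0.00110) = 2.96.

2.96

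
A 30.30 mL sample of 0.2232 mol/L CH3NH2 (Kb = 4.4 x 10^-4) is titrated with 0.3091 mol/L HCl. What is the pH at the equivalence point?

5.77

n(CH3NH2) = 0.2232 x 0.03030 = 0.006763 mol; V(HCl) at equivalence = 0.006763/0.3091 = 0.02188 L.
At equivalence the base is fully converted to CH3NH3+; total volume = 0.05218 L, so [CH3NH3+] = 0.006763/0.05218 = 0.1296 M.
Ka(CH3NH3+) = Kw/Kb = 1.0e-14 / 4.4 x 10^-4 = 2.27e-11.
[H^+] = sqrt(Ka x [CH3NH3+]) = sqrt(2.27e-11 x 0.1296) = 1.72e-6 M.
pH = -log(1.72e-6) = 5.77.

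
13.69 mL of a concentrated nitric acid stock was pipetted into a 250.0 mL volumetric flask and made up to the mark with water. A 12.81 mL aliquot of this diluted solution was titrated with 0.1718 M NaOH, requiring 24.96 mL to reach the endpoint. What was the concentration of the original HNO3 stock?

6.11 M

n(NaOH) = 0.1718 x 0.02496 = 0.004288 mol.
n(HNO3) in the aliquot = 0.004288 mol.
[diluted HNO3] = 0.004288 / 0.01281 = 0.3347 M.
Dilution factor = 250.0/13.69 = 18.26, so [stock] = 0.3347 x 18.26 = 6.11 M.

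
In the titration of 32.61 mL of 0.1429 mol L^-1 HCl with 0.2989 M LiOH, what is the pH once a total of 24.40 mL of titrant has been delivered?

n(acid) = 0.1429 x 0.03261 = 0.004660 mol; n(LiOH) added = 0.2989 x 0.02440 = 0.007293 mol.
Base is in excess by 0.007293 - 0.004660 = 0.002633 mol in a total volume of 0.05701 L.
[OH^-] = 0.002633/0.05701 = 0.04619 M, so pOH = 1.34 and pH = 14.00 - 1.34 = 12.66.

12.66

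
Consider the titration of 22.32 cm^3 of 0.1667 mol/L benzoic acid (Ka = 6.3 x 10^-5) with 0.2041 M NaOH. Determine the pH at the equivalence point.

8.58

n(C6H5COOH) = 0.1667 x 0.02232 = 0.003721 mol; V(NaOH) at equivalence = 0.003721/0.2041 = 0.01823 L.
At equivalence all the acid is converted to C6H5COO-; total volume = 0.02232 + 0.01823 = 0.04055 L, so [C6H5COO-] = 0.003721/0.04055 = 0.09176 M.
Kb = Kw/Ka = 1.0e-14 / 6.3 x 10^-5 = 1.59e-10.
[OH^-] = sqrt(Kb x [C6H5COO-]) = sqrt(1.59e-10 x 0.09176) = 3.82e-6 M.
pOH = 5.42, so pH = 14.00 - 5.42 = 8.58.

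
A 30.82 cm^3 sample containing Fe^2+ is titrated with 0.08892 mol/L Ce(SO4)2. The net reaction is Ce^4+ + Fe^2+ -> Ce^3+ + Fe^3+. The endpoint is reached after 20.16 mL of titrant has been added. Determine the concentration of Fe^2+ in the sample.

0.0582 M

n(Ce(SO4)2) = 0.08892 x 0.02016 = 0.001793 mol.
From the balanced equation, 1 mol Ce(SO4)2 reacts with 1 mol Fe^2+, so n(Fe^2+) = 0.001793 x 1/1 = 0.001793 mol.
[Fe^2+] = 0.001793 / 0.03082 L = 0.0582 M.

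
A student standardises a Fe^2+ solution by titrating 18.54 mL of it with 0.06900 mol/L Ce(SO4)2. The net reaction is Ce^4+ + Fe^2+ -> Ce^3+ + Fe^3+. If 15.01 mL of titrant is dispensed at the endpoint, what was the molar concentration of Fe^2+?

n(Ce(SO4)2) = 0.06900 x 0.01501 = 0.001036 mol.
From the balanced equation, 1 mol Ce(SO4)2 reacts with 1 mol Fe^2+, so n(Fe^2+) = 0.001036 x 1/1 = 0.001036 mol.
[Fe^2+] = 0.001036 / 0.01854 L = 0.0559 M.

0.0559 M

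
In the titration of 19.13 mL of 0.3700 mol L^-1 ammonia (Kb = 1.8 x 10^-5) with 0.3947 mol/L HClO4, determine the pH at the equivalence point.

n(NH3) = 0.3700 x 0.01913 = 0.007078 mol; V(HClO4) at equivalence = 0.007078/0.3947 = 0.01793 L.
At equivalence the base is fully converted to NH4+; total volume = 0.03706 L, so [NH4+] = 0.007078/0.03706 = 0.1910 M.
Ka(NH4+) = Kw/Kb = 1.0e-14 / 1.8 x 10^-5 = 5.56e-10.
[H^+] = sqrt(Ka x [NH4+]) = sqrt(5.56e-10 x 0.1910) = 1.03e-5 M.
pH = -log(1.03e-5) = 4.99.

4.99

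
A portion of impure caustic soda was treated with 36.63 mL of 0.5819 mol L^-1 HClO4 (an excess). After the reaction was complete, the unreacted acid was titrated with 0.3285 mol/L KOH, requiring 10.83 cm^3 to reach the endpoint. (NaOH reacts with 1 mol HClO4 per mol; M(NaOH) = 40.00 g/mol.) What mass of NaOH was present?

0.710 g

Total n(HClO4) added = 0.5819 x 0.03663 = 0.02131 mol.
n(KOH) used = 0.3285 x 0.01083 = 0.003558 mol, which equals the excess n(HClO4).
So n(HClO4) consumed by the sample = 0.02131 - 0.003558 = 0.01776 mol.
n(NaOH) = 0.01776 / 1 = 0.01776 mol.
mass = 0.01776 mol x 40.00 g/mol = 0.710 g.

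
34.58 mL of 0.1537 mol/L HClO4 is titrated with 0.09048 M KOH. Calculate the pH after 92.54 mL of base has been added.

n(acid) = 0.1537 x 0.03458 = 0.005315 mol; n(KOH) added = 0.09048 x 0.09254 = 0.008373 mol.
Base is in excess by 0.008373 - 0.005315 = 0.003058 mol in a total volume of 0.1271 L.
[OH^-] = 0.003058/0.1271 = 0.02406 M, so pOH = 1.62 and pH = 14.00 - 1.62 = 12.38.

12.38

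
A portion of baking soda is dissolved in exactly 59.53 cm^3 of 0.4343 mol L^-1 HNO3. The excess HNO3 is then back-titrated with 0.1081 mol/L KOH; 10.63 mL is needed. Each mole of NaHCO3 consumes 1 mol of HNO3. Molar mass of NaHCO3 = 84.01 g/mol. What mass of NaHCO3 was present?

2.08 g

Total n(HNO3) added = 0.4343 x 0.05953 = 0.02585 mol.
n(KOH) used = 0.1081 x 0.01063 = 0.001149 mol, which equals the excess n(HNO3).
So n(HNO3) consumed by the sample = 0.02585 - 0.001149 = 0.02470 mol.
n(NaHCO3) = 0.02470 / 1 = 0.02470 mol.
mass = 0.02470 mol x 84.01 g/mol = 2.08 g.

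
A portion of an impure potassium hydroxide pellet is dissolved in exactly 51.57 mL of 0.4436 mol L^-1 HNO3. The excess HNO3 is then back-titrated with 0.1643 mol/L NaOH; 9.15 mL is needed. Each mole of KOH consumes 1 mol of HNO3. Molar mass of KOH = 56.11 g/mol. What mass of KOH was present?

1.20 g

Total n(HNO3) added = 0.4436 x 0.05157 = 0.02288 mol.
n(NaOH) used = 0.1643 x 0.009150 = 0.001503 mol, which equals the excess n(HNO3).
So n(HNO3) consumed by the sample = 0.02288 - 0.001503 = 0.02137 mol.
n(KOH) = 0.02137 / 1 = 0.02137 mol.
mass = 0.02137 mol x 56.11 g/mol = 1.20 g.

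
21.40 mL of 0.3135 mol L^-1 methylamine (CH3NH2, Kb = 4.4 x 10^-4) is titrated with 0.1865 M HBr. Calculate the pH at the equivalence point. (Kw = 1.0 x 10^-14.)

5.79

n(CH3NH2) = 0.3135 x 0.02140 = 0.006709 mol; V(HBr) at equivalence = 0.006709/0.1865 = 0.03597 L.
At equivalence the base is fully converted to CH3NH3+; total volume = 0.05737 L, so [CH3NH3+] = 0.006709/0.05737 = 0.1169 M.
Ka(CH3NH3+) = Kw/Kb = 1.0e-14 / 4.4 x 10^-4 = 2.27e-11.
[H^+] = sqrt(Ka x [CH3NH3+]) = sqrt(2.27e-11 x 0.1169) = 1.63e-6 M.
pH = -log(1.63e-6) = 5.79.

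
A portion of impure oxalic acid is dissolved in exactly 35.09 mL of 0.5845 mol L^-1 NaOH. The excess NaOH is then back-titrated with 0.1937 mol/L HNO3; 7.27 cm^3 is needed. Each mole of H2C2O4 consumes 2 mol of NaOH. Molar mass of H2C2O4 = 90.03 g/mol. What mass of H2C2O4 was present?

0.860 g

Total n(NaOH) added = 0.5845 x 0.03509 = 0.02051 mol.
n(HNO3) used = 0.1937 x 0.007270 = 0.001408 mol, which equals the excess n(NaOH).
So n(NaOH) consumed by the sample = 0.02051 - 0.001408 = 0.01910 mol.
n(H2C2O4) = 0.01910 / 2 = 0.009551 mol.
mass = 0.009551 mol x 90.03 g/mol = 0.860 g.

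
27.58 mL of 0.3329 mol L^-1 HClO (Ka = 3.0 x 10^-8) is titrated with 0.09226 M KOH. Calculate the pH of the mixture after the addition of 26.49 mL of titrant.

7.08

Initial n(HClO) = 0.3329 x 0.02758 = 0.009181 mol.
n(KOH) added = 0.09226 x 0.02649 = 0.002444 mol, converting that many moles of HClO to ClO-.
Remaining n(HClO) = 0.006737 mol; n(ClO-) = 0.002444 mol.
By Henderson-Hasselbalch, pH = pKa + log([A^-]/[HA]) = 7.52 + log(0.002444/0.006737) = 7.52 + (-0.44) = 7.08.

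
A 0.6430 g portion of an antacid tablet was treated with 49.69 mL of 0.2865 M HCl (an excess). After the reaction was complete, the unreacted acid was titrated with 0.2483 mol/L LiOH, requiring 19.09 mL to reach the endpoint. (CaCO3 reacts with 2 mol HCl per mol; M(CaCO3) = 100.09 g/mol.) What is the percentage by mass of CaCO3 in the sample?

Total n(HCl) added = 0.2865 x 0.04969 = 0.01424 mol.
n(LiOH) used = 0.2483 x 0.01909 = 0.004740 mol, which equals the excess n(HCl).
So n(HCl) consumed by the sample = 0.01424 - 0.004740 = 0.009496 mol.
n(CaCO3) = 0.009496 / 2 = 0.004748 mol.
mass CaCO3 = 0.004748 x 100.09 = 0.4752 g, so %CaCO3 = 0.4752/0.6430 x 100 = 73.9%.

73.9%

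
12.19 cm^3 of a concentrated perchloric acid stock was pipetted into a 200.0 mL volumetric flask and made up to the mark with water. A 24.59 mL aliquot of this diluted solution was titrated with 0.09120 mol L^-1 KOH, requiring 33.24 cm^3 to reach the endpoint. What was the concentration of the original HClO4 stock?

2.02 M

n(KOH) = 0.09120 x 0.03324 = 0.003031 mol.
n(HClO4) in the aliquot = 0.003031 mol.
[diluted HClO4] = 0.003031 / 0.02459 = 0.1233 M.
Dilution factor = 200.0/12.19 = 16.41, so [stock] = 0.1233 x 16.41 = 2.02 M.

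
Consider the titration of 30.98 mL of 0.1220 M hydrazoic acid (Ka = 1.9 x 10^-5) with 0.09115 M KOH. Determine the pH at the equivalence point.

8.72

n(HN3) = 0.1220 x 0.03098 = 0.003780 mol; V(KOH) at equivalence = 0.003780/0.09115 = 0.04147 L.
At equivalence all the acid is converted to N3-; total volume = 0.03098 + 0.04147 = 0.07245 L, so [N3-] = 0.003780/0.07245 = 0.05217 M.
Kb = Kw/Ka = 1.0e-14 / 1.9 x 10^-5 = 5.26e-10.
[OH^-] = sqrt(Kb x [N3-]) = sqrt(5.26e-10 x 0.05217) = 5.24e-6 M.
pOH = 5.28, so pH = 14.00 - 5.28 = 8.72.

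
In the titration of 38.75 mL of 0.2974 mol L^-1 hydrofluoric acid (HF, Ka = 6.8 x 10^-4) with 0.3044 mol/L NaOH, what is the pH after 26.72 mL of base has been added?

3.55

Initial n(HF) = 0.2974 x 0.03875 = 0.01152 mol.
n(NaOH) added = 0.3044 x 0.02672 = 0.008134 mol, converting that many moles of HF to F-.
Remaining n(HF) = 0.003391 mol; n(F-) = 0.008134 mol.
By Henderson-Hasselbalch, pH = pKa + log([A^-]/[HA]) = 3.17 + log(0.008134/0.003391) = 3.17 + (+0.38) = 3.55.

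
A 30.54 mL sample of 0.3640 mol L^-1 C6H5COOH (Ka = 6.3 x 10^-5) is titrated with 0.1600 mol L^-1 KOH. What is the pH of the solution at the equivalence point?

n(C6H5COOH) = 0.3640 x 0.03054 = 0.01112 mol; V(KOH) at equivalence = 0.01112/0.1600 = 0.06948 L.
At equivalence all the acid is converted to C6H5COO-; total volume = 0.03054 + 0.06948 = 0.1000 L, so [C6H5COO-] = 0.01112/0.1000 = 0.1111 M.
Kb = Kw/Ka = 1.0e-14 / 6.3 x 10^-5 = 1.59e-10.
[OH^-] = sqrt(Kb x [C6H5COO-]) = sqrt(1.59e-10 x 0.1111) = 4.20e-6 M.
pOH = 5.38, so pH = 14.00 - 5.38 = 8.62.

8.62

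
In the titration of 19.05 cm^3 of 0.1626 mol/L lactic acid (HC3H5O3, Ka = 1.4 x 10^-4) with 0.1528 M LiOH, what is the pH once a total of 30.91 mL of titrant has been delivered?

n(acid) = 0.1626 x 0.01905 = 0.003098 mol; n(LiOH) added = 0.1528 x 0.03091 = 0.004723 mol.
Base is in excess by 0.004723 - 0.003098 = 0.001626 mol in a total volume of 0.04996 L.
[OH^-] = 0.001626/0.04996 = 0.03254 M, so pOH = 1.49 and pH = 14.00 - 1.49 = 12.51.

12.51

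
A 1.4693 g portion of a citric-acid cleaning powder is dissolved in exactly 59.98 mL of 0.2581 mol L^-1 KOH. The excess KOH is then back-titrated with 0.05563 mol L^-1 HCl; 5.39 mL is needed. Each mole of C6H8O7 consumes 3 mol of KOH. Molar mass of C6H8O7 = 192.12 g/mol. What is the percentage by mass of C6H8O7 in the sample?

66.2%

Total n(KOH) added = 0.2581 x 0.05998 = 0.01548 mol.
n(HCl) used = 0.05563 x 0.005390 = 0.0002998 mol, which equals the excess n(KOH).
So n(KOH) consumed by the sample = 0.01548 - 0.0002998 = 0.01518 mol.
n(C6H8O7) = 0.01518 / 3 = 0.005060 mol.
mass C6H8O7 = 0.005060 x 192.12 = 0.9722 g, so %C6H8O7 = 0.9722/1.4693 x 100 = 66.2%.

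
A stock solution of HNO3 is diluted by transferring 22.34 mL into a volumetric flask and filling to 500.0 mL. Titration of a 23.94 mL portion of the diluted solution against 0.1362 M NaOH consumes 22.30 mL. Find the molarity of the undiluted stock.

2.84 M

n(NaOH) = 0.1362 x 0.02230 = 0.003037 mol.
n(HNO3) in the aliquot = 0.003037 mol.
[diluted HNO3] = 0.003037 / 0.02394 = 0.1269 M.
Dilution factor = 500.0/22.34 = 22.38, so [stock] = 0.1269 x 22.38 = 2.84 M.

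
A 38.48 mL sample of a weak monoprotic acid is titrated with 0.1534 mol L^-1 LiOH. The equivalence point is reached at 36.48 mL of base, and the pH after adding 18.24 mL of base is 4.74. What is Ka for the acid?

1.8 x 10^-5

18.24 mL is half of the equivalence volume, so this is the half-equivalence point where [HA] = [A^-].
At half-equivalence pH = pKa, so pKa = 4.74.
Ka = 10^(-4.74) = 1.8 x 10^-5.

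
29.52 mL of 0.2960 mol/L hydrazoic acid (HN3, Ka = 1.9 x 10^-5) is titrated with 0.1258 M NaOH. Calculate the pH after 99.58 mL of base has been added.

12.47

n(acid) = 0.2960 x 0.02952 = 0.008738 mol; n(NaOH) added = 0.1258 x 0.09958 = 0.01253 mol.
Base is in excess by 0.01253 - 0.008738 = 0.003789 mol in a total volume of 0.1291 L.
[OH^-] = 0.003789/0.1291 = 0.02935 M, so pOH = 1.53 and pH = 14.00 - 1.53 = 12.47.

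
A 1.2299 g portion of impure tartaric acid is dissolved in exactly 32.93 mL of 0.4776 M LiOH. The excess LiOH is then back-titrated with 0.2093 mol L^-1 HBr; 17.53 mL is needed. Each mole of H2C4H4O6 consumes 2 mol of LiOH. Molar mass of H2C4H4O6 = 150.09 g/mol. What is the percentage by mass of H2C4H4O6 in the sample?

Total n(LiOH) added = 0.4776 x 0.03293 = 0.01573 mol.
n(HBr) used = 0.2093 x 0.01753 = 0.003669 mol, which equals the excess n(LiOH).
So n(LiOH) consumed by the sample = 0.01573 - 0.003669 = 0.01206 mol.
n(H2C4H4O6) = 0.01206 / 2 = 0.006029 mol.
mass H2C4H4O6 = 0.006029 x 150.09 = 0.9049 g, so %H2C4H4O6 = 0.9049/1.2299 x 100 = 73.6%.

73.6%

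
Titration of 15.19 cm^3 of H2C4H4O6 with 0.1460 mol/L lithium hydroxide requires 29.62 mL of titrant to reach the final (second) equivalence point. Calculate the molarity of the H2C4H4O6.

n(LiOH) = 0.1460 x 0.02962 = 0.004325 mol.
At the final (second) equivalence point, 2 mol OH^- react per mol H2C4H4O6, so n(H2C4H4O6) = 0.004325 / 2 = 0.002162 mol.
[H2C4H4O6] = 0.002162 / 0.01519 L = 0.142 M.

0.142 M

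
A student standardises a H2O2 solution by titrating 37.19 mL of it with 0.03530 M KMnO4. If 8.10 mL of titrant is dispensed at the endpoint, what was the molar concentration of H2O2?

n(KMnO4) = 0.03530 x 0.008100 = 0.0002859 mol.
From the balanced equation, 2 mol KMnO4 reacts with 5 mol H2O2, so n(H2O2) = 0.0002859 x 5/2 = 0.0007148 mol.
[H2O2] = 0.0007148 / 0.03719 L = 0.0192 M.

0.0192 M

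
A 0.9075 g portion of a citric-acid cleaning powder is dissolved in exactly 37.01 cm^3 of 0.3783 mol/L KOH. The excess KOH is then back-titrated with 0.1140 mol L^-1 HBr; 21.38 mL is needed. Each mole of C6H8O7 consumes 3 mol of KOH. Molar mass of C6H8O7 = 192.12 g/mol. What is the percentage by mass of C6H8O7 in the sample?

81.6%

Total n(KOH) added = 0.3783 x 0.03701 = 0.01400 mol.
n(HBr) used = 0.1140 x 0.02138 = 0.002437 mol, which equals the excess n(KOH).
So n(KOH) consumed by the sample = 0.01400 - 0.002437 = 0.01156 mol.
n(C6H8O7) = 0.01156 / 3 = 0.003855 mol.
mass C6H8O7 = 0.003855 x 192.12 = 0.7405 g, so %C6H8O7 = 0.7405/0.9075 x 100 = 81.6%.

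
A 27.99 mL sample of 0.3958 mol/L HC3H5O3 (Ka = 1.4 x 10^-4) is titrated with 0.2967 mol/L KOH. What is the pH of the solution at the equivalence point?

8.54

n(HC3H5O3) = 0.3958 x 0.02799 = 0.01108 mol; V(KOH) at equivalence = 0.01108/0.2967 = 0.03734 L.
At equivalence all the acid is converted to C3H5O3-; total volume = 0.02799 + 0.03734 = 0.06533 L, so [C3H5O3-] = 0.01108/0.06533 = 0.1696 M.
Kb = Kw/Ka = 1.0e-14 / 1.4 x 10^-4 = 7.14e-11.
[OH^-] = sqrt(Kb x [C3H5O3-]) = sqrt(7.14e-11 x 0.1696) = 3.48e-6 M.
pOH = 5.46, so pH = 14.00 - 5.46 = 8.54.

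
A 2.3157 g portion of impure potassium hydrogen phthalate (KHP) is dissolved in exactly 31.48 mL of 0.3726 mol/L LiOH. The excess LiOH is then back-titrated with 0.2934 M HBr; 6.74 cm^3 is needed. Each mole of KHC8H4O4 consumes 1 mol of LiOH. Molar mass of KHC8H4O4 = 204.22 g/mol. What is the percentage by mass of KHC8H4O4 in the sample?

86.0%

Total n(LiOH) added = 0.3726 x 0.03148 = 0.01173 mol.
n(HBr) used = 0.2934 x 0.006740 = 0.001978 mol, which equals the excess n(LiOH).
So n(LiOH) consumed by the sample = 0.01173 - 0.001978 = 0.009752 mol.
n(KHC8H4O4) = 0.009752 / 1 = 0.009752 mol.
mass KHC8H4O4 = 0.009752 x 204.22 = 1.992 g, so %KHC8H4O4 = 1.992/2.3157 x 100 = 86.0%.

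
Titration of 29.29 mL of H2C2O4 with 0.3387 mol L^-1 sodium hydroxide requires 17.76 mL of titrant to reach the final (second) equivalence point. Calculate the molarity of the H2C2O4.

n(NaOH) = 0.3387 x 0.01776 = 0.006015 mol.
At the final (second) equivalence point, 2 mol OH^- react per mol H2C2O4, so n(H2C2O4) = 0.006015 / 2 = 0.003008 mol.
[H2C2O4] = 0.003008 / 0.02929 L = 0.103 M.

0.103 M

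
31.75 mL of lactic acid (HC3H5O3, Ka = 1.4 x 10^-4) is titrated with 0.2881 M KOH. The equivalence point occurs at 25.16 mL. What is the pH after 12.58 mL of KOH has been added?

12.58 mL is exactly half the equivalence volume (25.16/2), i.e. the half-equivalence point.
There, n(HA) = n(A^-), so pH = pKa = -log(1.4 x 10^-4) = 3.85.

3.85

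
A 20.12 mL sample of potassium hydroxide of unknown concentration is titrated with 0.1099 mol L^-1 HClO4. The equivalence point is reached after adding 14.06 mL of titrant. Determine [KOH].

n(HClO4) delivered = 0.1099 x 0.01406 = 0.001545 mol.
For a 1:1 reaction, n(KOH) = 0.001545 mol.
[KOH] = 0.001545 mol / 0.02012 L = 0.0768 M.

0.0768 M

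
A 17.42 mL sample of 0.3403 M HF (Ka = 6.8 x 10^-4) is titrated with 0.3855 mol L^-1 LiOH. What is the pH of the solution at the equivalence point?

n(HF) = 0.3403 x 0.01742 = 0.005928 mol; V(LiOH) at equivalence = 0.005928/0.3855 = 0.01538 L.
At equivalence all the acid is converted to F-; total volume = 0.01742 + 0.01538 = 0.03280 L, so [F-] = 0.005928/0.03280 = 0.1807 M.
Kb = Kw/Ka = 1.0e-14 / 6.8 x 10^-4 = 1.47e-11.
[OH^-] = sqrt(Kb x [F-]) = sqrt(1.47e-11 x 0.1807) = 1.63e-6 M.
pOH = 5.79, so pH = 14.00 - 5.79 = 8.21.

8.21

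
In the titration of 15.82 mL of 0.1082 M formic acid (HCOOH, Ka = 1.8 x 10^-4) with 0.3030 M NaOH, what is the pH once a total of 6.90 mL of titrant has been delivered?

n(acid) = 0.1082 x 0.01582 = 0.001712 mol; n(NaOH) added = 0.3030 x 0.006900 = 0.002091 mol.
Base is in excess by 0.002091 - 0.001712 = 0.0003790 mol in a total volume of 0.02272 L.
[OH^-] = 0.0003790/0.02272 = 0.01668 M, so pOH = 1.78 and pH = 14.00 - 1.78 = 12.22.

12.22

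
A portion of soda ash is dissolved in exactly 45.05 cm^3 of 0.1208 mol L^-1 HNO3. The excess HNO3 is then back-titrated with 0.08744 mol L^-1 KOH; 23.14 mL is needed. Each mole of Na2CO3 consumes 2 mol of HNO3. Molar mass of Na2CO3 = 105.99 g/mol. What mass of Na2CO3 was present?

Total n(HNO3) added = 0.1208 x 0.04505 = 0.005442 mol.
n(KOH) used = 0.08744 x 0.02314 = 0.002023 mol, which equals the excess n(HNO3).
So n(HNO3) consumed by the sample = 0.005442 - 0.002023 = 0.003419 mol.
n(Na2CO3) = 0.003419 / 2 = 0.001709 mol.
mass = 0.001709 mol x 105.99 g/mol = 0.181 g.

0.181 g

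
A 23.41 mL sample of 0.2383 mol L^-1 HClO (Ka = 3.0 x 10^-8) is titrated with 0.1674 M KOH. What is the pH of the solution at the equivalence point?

10.26

n(HClO) = 0.2383 x 0.02341 = 0.005579 mol; V(KOH) at equivalence = 0.005579/0.1674 = 0.03332 L.
At equivalence all the acid is converted to ClO-; total volume = 0.02341 + 0.03332 = 0.05673 L, so [ClO-] = 0.005579/0.05673 = 0.09833 M.
Kb = Kw/Ka = 1.0e-14 / 3.0 x 10^-8 = 3.33e-7.
[OH^-] = sqrt(Kb x [ClO-]) = sqrt(3.33e-7 x 0.09833) = 0.000181 M.
pOH = 3.74, so pH = 14.00 - 3.74 = 10.26.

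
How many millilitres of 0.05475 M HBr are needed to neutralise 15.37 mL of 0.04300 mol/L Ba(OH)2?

n(Ba(OH)2) = 0.04300 mol/L x 0.01537 L = 0.0006609 mol.
The neutralisation is 1 Ba(OH)2 : 2 HBr, so n(HBr) = 0.0006609 x 2/1 = 0.001322 mol.
V(HBr) = 0.001322 / 0.05475 = 0.02414 L = 24.1 mL.

24.1 mL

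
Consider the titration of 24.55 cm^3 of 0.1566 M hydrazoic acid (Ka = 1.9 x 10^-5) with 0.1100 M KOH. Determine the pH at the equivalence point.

8.77

n(HN3) = 0.1566 x 0.02455 = 0.003845 mol; V(KOH) at equivalence = 0.003845/0.1100 = 0.03495 L.
At equivalence all the acid is converted to N3-; total volume = 0.02455 + 0.03495 = 0.05950 L, so [N3-] = 0.003845/0.05950 = 0.06461 M.
Kb = Kw/Ka = 1.0e-14 / 1.9 x 10^-5 = 5.26e-10.
[OH^-] = sqrt(Kb x [N3-]) = sqrt(5.26e-10 x 0.06461) = 5.83e-6 M.
pOH = 5.23, so pH = 14.00 - 5.23 = 8.77.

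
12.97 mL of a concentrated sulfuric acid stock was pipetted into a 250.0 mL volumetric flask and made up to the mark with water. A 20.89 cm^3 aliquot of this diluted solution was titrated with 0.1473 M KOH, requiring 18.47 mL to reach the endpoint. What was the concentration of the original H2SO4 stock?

1.26 M

n(KOH) = 0.1473 x 0.01847 = 0.002721 mol.
n(H2SO4) in the aliquot = 0.002721 x 1/2 = 0.001360 mol.
[diluted H2SO4] = 0.001360 / 0.02089 = 0.06512 M.
Dilution factor = 250.0/12.97 = 19.28, so [stock] = 0.06512 x 19.28 = 1.26 M.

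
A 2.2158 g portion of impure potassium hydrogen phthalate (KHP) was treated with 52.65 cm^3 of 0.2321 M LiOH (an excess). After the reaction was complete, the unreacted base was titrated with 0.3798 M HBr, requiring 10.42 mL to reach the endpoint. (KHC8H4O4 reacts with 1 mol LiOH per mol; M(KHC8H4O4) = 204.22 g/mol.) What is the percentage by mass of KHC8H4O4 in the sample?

Total n(LiOH) added = 0.2321 x 0.05265 = 0.01222 mol.
n(HBr) used = 0.3798 x 0.01042 = 0.003958 mol, which equals the excess n(LiOH).
So n(LiOH) consumed by the sample = 0.01222 - 0.003958 = 0.008263 mol.
n(KHC8H4O4) = 0.008263 / 1 = 0.008263 mol.
mass KHC8H4O4 = 0.008263 x 204.22 = 1.687 g, so %KHC8H4O4 = 1.687/2.2158 x 100 = 76.2%.

76.2%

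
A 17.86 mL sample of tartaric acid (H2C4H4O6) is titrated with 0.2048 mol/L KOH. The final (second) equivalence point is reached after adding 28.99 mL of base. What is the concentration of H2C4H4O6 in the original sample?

0.166 M

n(KOH) = 0.2048 x 0.02899 = 0.005937 mol.
At the final (second) equivalence point, 2 mol OH^- react per mol H2C4H4O6, so n(H2C4H4O6) = 0.005937 / 2 = 0.002969 mol.
[H2C4H4O6] = 0.002969 / 0.01786 L = 0.166 M.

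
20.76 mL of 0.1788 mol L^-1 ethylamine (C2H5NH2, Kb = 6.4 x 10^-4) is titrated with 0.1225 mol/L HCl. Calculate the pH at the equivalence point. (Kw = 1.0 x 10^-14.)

5.97

n(C2H5NH2) = 0.1788 x 0.02076 = 0.003712 mol; V(HCl) at equivalence = 0.003712/0.1225 = 0.03030 L.
At equivalence the base is fully converted to C2H5NH3+; total volume = 0.05106 L, so [C2H5NH3+] = 0.003712/0.05106 = 0.07269 M.
Ka(C2H5NH3+) = Kw/Kb = 1.0e-14 / 6.4 x 10^-4 = 1.56e-11.
[H^+] = sqrt(Ka x [C2H5NH3+]) = sqrt(1.56e-11 x 0.07269) = 1.07e-6 M.
pH = -log(1.07e-6) = 5.97.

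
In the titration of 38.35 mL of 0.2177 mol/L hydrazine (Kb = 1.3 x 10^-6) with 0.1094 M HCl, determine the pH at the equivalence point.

4.63

n(N2H4) = 0.2177 x 0.03835 = 0.008349 mol; V(HCl) at equivalence = 0.008349/0.1094 = 0.07631 L.
At equivalence the base is fully converted to N2H5+; total volume = 0.1147 L, so [N2H5+] = 0.008349/0.1147 = 0.07281 M.
Ka(N2H5+) = Kw/Kb = 1.0e-14 / 1.3 x 10^-6 = 7.69e-9.
[H^+] = sqrt(Ka x [N2H5+]) = sqrt(7.69e-9 x 0.07281) = 2.37e-5 M.
pH = -log(2.37e-5) = 4.63.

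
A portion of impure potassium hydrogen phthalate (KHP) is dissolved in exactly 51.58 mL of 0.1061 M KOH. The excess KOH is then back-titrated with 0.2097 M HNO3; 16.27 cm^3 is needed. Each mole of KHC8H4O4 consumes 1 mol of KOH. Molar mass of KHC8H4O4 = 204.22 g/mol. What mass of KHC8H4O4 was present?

Total n(KOH) added = 0.1061 x 0.05158 = 0.005473 mol.
n(HNO3) used = 0.2097 x 0.01627 = 0.003412 mol, which equals the excess n(KOH).
So n(KOH) consumed by the sample = 0.005473 - 0.003412 = 0.002061 mol.
n(KHC8H4O4) = 0.002061 / 1 = 0.002061 mol.
mass = 0.002061 mol x 204.22 g/mol = 0.421 g.

0.421 g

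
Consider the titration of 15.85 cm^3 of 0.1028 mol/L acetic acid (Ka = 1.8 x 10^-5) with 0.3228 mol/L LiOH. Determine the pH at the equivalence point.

8.82

n(CH3COOH) = 0.1028 x 0.01585 = 0.001629 mol; V(LiOH) at equivalence = 0.001629/0.3228 = 0.005048 L.
At equivalence all the acid is converted to CH3COO-; total volume = 0.01585 + 0.005048 = 0.02090 L, so [CH3COO-] = 0.001629/0.02090 = 0.07797 M.
Kb = Kw/Ka = 1.0e-14 / 1.8 x 10^-5 = 5.56e-10.
[OH^-] = sqrt(Kb x [CH3COO-]) = sqrt(5.56e-10 x 0.07797) = 6.58e-6 M.
pOH = 5.18, so pH = 14.00 - 5.18 = 8.82.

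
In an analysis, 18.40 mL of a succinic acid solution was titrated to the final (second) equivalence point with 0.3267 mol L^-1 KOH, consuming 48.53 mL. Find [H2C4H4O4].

0.431 M

n(KOH) = 0.3267 x 0.04853 = 0.01585 mol.
At the final (second) equivalence point, 2 mol OH^- react per mol H2C4H4O4, so n(H2C4H4O4) = 0.01585 / 2 = 0.007927 mol.
[H2C4H4O4] = 0.007927 / 0.01840 L = 0.431 M.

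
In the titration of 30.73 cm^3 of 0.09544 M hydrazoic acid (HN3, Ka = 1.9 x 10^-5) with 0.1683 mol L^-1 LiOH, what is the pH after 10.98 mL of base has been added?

Initial n(HN3) = 0.09544 x 0.03073 = 0.002933 mol.
n(LiOH) added = 0.1683 x 0.01098 = 0.001848 mol, converting that many moles of HN3 to N3-.
Remaining n(HN3) = 0.001085 mol; n(N3-) = 0.001848 mol.
By Henderson-Hasselbalch, pH = pKa + log([A^-]/[HA]) = 4.72 + log(0.001848/0.001085) = 4.72 + (+0.23) = 4.95.

4.95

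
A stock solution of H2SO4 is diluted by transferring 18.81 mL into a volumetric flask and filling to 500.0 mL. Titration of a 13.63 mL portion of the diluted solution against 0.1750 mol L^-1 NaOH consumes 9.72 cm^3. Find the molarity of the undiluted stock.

n(NaOH) = 0.1750 x 0.009720 = 0.001701 mol.
n(H2SO4) in the aliquot = 0.001701 x 1/2 = 0.0008505 mol.
[diluted H2SO4] = 0.0008505 / 0.01363 = 0.06240 M.
Dilution factor = 500.0/18.81 = 26.58, so [stock] = 0.06240 x 26.58 = 1.66 M.

1.66 M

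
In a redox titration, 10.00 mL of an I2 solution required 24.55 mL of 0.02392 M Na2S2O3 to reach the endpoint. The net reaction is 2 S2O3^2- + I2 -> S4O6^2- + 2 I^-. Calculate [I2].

n(Na2S2O3) = 0.02392 x 0.02455 = 0.0005872 mol.
From the balanced equation, 2 mol Na2S2O3 reacts with 1 mol I2, so n(I2) = 0.0005872 x 1/2 = 0.0002936 mol.
[I2] = 0.0002936 / 0.01000 L = 0.0294 M.

0.0294 M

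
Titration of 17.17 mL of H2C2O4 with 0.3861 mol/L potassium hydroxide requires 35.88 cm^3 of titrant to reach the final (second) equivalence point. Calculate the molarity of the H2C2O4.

n(KOH) = 0.3861 x 0.03588 = 0.01385 mol.
At the final (second) equivalence point, 2 mol OH^- react per mol H2C2O4, so n(H2C2O4) = 0.01385 / 2 = 0.006927 mol.
[H2C2O4] = 0.006927 / 0.01717 L = 0.403 M.

0.403 M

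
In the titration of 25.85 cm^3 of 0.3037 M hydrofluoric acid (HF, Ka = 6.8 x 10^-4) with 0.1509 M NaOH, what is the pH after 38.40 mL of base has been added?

3.62

Initial n(HF) = 0.3037 x 0.02585 = 0.007851 mol.
n(NaOH) added = 0.1509 x 0.03840 = 0.005795 mol, converting that many moles of HF to F-.
Remaining n(HF) = 0.002056 mol; n(F-) = 0.005795 mol.
By Henderson-Hasselbalch, pH = pKa + log([A^-]/[HA]) = 3.17 + log(0.005795/0.002056) = 3.17 + (+0.45) = 3.62.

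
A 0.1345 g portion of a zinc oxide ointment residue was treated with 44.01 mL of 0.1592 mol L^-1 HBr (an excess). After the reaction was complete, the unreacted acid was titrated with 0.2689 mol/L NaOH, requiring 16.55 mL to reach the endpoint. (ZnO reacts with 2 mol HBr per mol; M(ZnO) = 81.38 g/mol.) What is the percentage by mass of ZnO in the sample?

77.3%

Total n(HBr) added = 0.1592 x 0.04401 = 0.007006 mol.
n(NaOH) used = 0.2689 x 0.01655 = 0.004450 mol, which equals the excess n(HBr).
So n(HBr) consumed by the sample = 0.007006 - 0.004450 = 0.002556 mol.
n(ZnO) = 0.002556 / 2 = 0.001278 mol.
mass ZnO = 0.001278 x 81.38 = 0.1040 g, so %ZnO = 0.1040/0.1345 x 100 = 77.3%.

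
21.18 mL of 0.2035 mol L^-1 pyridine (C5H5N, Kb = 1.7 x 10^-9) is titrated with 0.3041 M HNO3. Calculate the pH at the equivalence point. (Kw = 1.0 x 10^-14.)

3.07

n(C5H5N) = 0.2035 x 0.02118 = 0.004310 mol; V(HNO3) at equivalence = 0.004310/0.3041 = 0.01417 L.
At equivalence the base is fully converted to C5H5NH+; total volume = 0.03535 L, so [C5H5NH+] = 0.004310/0.03535 = 0.1219 M.
Ka(C5H5NH+) = Kw/Kb = 1.0e-14 / 1.7 x 10^-9 = 5.88e-6.
[H^+] = sqrt(Ka x [C5H5NH+]) = sqrt(5.88e-6 x 0.1219) = 0.000847 M.
pH = -log(0.000847) = 3.07.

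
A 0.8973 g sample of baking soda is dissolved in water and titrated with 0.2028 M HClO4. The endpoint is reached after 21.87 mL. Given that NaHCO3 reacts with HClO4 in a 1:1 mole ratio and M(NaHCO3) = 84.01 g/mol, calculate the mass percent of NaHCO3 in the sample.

41.5%

n(HClO4) = 0.2028 x 0.02187 = 0.004435 mol.
n(NaHCO3) = 0.004435 / 1 = 0.004435 mol.
mass of NaHCO3 = 0.004435 x 84.01 = 0.3726 g.
% purity = 0.3726 / 0.8973 x 100 = 41.5%.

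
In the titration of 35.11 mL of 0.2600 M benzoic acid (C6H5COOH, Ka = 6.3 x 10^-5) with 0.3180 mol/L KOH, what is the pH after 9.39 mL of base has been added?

3.89

Initial n(C6H5COOH) = 0.2600 x 0.03511 = 0.009129 mol.
n(KOH) added = 0.3180 x 0.009390 = 0.002986 mol, converting that many moles of C6H5COOH to C6H5COO-.
Remaining n(C6H5COOH) = 0.006143 mol; n(C6H5COO-) = 0.002986 mol.
By Henderson-Hasselbalch, pH = pKa + log([A^-]/[HA]) = 4.20 + log(0.002986/0.006143) = 4.20 + (-0.31) = 3.89.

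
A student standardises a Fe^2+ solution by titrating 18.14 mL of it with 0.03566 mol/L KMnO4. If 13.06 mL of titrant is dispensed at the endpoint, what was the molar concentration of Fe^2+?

0.128 M

n(KMnO4) = 0.03566 x 0.01306 = 0.0004657 mol.
From the balanced equation, 1 mol KMnO4 reacts with 5 mol Fe^2+, so n(Fe^2+) = 0.0004657 x 5/1 = 0.002329 mol.
[Fe^2+] = 0.002329 / 0.01814 L = 0.128 M.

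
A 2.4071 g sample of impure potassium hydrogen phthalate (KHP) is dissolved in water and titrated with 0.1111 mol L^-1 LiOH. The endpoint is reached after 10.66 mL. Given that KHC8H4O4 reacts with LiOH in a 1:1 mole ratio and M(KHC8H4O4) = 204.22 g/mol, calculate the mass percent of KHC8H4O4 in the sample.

n(LiOH) = 0.1111 x 0.01066 = 0.001184 mol.
n(KHC8H4O4) = 0.001184 / 1 = 0.001184 mol.
mass of KHC8H4O4 = 0.001184 x 204.22 = 0.2419 g.
% purity = 0.2419 / 2.4071 x 100 = 10.0%.

10.0%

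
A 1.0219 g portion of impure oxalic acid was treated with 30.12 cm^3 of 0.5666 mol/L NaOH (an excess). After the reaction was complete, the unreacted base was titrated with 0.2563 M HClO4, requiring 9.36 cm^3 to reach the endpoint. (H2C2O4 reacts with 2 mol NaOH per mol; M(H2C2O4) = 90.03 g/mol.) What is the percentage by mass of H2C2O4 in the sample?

Total n(NaOH) added = 0.5666 x 0.03012 = 0.01707 mol.
n(HClO4) used = 0.2563 x 0.009360 = 0.002399 mol, which equals the excess n(NaOH).
So n(NaOH) consumed by the sample = 0.01707 - 0.002399 = 0.01467 mol.
n(H2C2O4) = 0.01467 / 2 = 0.007334 mol.
mass H2C2O4 = 0.007334 x 90.03 = 0.6602 g, so %H2C2O4 = 0.6602/1.0219 x 100 = 64.6%.

64.6%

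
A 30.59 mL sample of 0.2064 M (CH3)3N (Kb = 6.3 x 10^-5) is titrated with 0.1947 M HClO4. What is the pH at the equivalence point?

n((CH3)3N) = 0.2064 x 0.03059 = 0.006314 mol; V(HClO4) at equivalence = 0.006314/0.1947 = 0.03243 L.
At equivalence the base is fully converted to (CH3)3NH+; total volume = 0.06302 L, so [(CH3)3NH+] = 0.006314/0.06302 = 0.1002 M.
Ka((CH3)3NH+) = Kw/Kb = 1.0e-14 / 6.3 x 10^-5 = 1.59e-10.
[H^+] = sqrt(Ka x [(CH3)3NH+]) = sqrt(1.59e-10 x 0.1002) = 3.99e-6 M.
pH = -log(3.99e-6) = 5.40.

5.40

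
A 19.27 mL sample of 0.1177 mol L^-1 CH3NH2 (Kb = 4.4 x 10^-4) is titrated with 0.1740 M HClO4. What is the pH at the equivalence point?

5.90

n(CH3NH2) = 0.1177 x 0.01927 = 0.002268 mol; V(HClO4) at equivalence = 0.002268/0.1740 = 0.01303 L.
At equivalence the base is fully converted to CH3NH3+; total volume = 0.03230 L, so [CH3NH3+] = 0.002268/0.03230 = 0.07021 M.
Ka(CH3NH3+) = Kw/Kb = 1.0e-14 / 4.4 x 10^-4 = 2.27e-11.
[H^+] = sqrt(Ka x [CH3NH3+]) = sqrt(2.27e-11 x 0.07021) = 1.26e-6 M.
pH = -log(1.26e-6) = 5.90.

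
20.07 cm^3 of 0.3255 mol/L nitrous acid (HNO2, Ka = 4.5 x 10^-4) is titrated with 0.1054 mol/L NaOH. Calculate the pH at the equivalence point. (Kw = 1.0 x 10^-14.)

n(HNO2) = 0.3255 x 0.02007 = 0.006533 mol; V(NaOH) at equivalence = 0.006533/0.1054 = 0.06198 L.
At equivalence all the acid is converted to NO2-; total volume = 0.02007 + 0.06198 = 0.08205 L, so [NO2-] = 0.006533/0.08205 = 0.07962 M.
Kb = Kw/Ka = 1.0e-14 / 4.5 x 10^-4 = 2.22e-11.
[OH^-] = sqrt(Kb x [NO2-]) = sqrt(2.22e-11 x 0.07962) = 1.33e-6 M.
pOH = 5.88, so pH = 14.00 - 5.88 = 8.12.

8.12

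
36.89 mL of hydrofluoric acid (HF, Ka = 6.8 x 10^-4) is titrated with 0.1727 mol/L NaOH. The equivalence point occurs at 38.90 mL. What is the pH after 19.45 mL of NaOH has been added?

19.45 mL is exactly half the equivalence volume (38.90/2), i.e. the half-equivalence point.
There, n(HA) = n(A^-), so pH = pKa = -log(6.8 x 10^-4) = 3.17.

3.17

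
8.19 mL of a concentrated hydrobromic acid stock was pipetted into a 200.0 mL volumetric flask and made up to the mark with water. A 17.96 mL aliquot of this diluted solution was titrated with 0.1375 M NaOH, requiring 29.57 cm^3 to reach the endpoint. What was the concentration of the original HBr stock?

n(NaOH) = 0.1375 x 0.02957 = 0.004066 mol.
n(HBr) in the aliquot = 0.004066 mol.
[diluted HBr] = 0.004066 / 0.01796 = 0.2264 M.
Dilution factor = 200.0/8.190 = 24.42, so [stock] = 0.2264 x 24.42 = 5.53 M.

5.53 M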